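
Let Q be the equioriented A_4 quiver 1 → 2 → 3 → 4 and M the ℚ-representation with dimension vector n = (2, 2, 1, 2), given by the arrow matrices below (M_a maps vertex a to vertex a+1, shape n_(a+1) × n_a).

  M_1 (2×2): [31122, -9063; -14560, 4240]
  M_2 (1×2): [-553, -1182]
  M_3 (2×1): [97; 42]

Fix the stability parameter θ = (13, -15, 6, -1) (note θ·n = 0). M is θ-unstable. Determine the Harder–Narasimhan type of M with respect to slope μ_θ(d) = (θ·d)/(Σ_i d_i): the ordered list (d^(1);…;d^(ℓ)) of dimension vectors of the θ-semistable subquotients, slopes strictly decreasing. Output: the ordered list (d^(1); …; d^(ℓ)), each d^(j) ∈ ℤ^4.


Barcode: M ≅ I[1,1], I[1,4], I[2,2], I[4,4]. HN layers by μ_θ (4 steps, strictly decreasing):
  μ^(1)=13; μ^(2)=5/2; μ^(3)=-1; μ^(4)=-15

((1, 0, 0, 0); (0, 0, 1, 1); (1, 1, 0, 1); (0, 1, 0, 0))


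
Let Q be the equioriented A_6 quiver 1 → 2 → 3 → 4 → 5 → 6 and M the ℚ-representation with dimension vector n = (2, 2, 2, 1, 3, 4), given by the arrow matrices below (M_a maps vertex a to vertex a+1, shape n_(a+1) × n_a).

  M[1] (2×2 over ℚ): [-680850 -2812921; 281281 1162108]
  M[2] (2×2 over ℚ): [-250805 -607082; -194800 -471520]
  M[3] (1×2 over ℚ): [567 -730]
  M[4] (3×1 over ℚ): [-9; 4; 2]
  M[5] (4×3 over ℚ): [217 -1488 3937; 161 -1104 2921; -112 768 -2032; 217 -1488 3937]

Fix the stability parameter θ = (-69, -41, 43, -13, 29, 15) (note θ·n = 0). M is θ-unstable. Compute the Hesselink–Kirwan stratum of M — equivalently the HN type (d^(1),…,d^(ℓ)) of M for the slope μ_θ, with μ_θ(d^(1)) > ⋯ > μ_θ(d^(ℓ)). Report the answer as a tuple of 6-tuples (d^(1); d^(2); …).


Interval decomposition of M: I[1,2], I[1,6], I[3,3], I[5,5]^2, I[6,6]^3.
HN type (ℓ=6): μ^(1)=43; μ^(2)=29; μ^(3)=22; μ^(4)=15; μ^(5)=-41; μ^(6)=-69

((0, 0, 1, 0, 0, 0); (0, 0, 0, 0, 2, 0); (0, 0, 0, 0, 1, 1); (0, 0, 1, 1, 0, 3); (0, 2, 0, 0, 0, 0); (2, 0, 0, 0, 0, 0))


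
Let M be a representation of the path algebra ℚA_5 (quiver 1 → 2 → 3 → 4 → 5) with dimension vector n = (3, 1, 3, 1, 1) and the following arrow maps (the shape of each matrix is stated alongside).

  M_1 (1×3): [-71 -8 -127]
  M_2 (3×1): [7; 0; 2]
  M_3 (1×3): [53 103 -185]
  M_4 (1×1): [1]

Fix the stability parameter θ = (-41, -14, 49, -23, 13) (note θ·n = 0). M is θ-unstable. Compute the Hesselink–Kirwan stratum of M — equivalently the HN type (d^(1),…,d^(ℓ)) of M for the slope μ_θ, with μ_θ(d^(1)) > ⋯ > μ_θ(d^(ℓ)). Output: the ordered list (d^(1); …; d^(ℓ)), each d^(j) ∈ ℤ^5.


Interval decomposition of M: I[1,1]^2, I[1,5], I[3,3]^2.
HN type (ℓ=4): μ^(1)=49; μ^(2)=13; μ^(3)=-14; μ^(4)=-41

((0, 0, 2, 0, 0); (0, 0, 1, 1, 1); (0, 1, 0, 0, 0); (3, 0, 0, 0, 0))


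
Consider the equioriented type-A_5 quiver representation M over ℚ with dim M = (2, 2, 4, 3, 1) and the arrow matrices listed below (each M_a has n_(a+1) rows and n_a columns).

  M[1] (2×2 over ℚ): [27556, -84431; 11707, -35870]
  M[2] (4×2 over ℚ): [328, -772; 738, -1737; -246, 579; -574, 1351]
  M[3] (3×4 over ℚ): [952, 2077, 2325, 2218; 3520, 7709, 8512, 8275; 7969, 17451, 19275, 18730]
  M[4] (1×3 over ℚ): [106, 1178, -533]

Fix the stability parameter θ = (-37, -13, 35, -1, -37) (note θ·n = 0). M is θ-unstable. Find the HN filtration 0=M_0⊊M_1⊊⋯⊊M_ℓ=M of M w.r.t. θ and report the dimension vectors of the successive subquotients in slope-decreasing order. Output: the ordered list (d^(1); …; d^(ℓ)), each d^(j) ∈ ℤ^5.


Interval decomposition of M: I[1,2], I[1,3], I[3,4]^2, I[3,5].
HN type (ℓ=5): μ^(1)=35; μ^(2)=17; μ^(3)=-1; μ^(4)=-13; μ^(5)=-37

((0, 0, 1, 0, 0); (0, 0, 2, 2, 0); (0, 0, 1, 1, 1); (0, 2, 0, 0, 0); (2, 0, 0, 0, 0))


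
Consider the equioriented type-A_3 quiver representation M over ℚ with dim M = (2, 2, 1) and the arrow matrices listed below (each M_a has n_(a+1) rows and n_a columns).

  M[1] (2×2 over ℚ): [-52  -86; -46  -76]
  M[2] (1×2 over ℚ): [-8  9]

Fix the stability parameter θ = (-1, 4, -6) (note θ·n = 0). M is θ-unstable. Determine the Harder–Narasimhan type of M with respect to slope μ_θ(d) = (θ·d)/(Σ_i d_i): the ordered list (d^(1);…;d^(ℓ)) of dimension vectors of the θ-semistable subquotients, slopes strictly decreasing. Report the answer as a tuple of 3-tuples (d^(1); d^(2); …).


Via rank(M_{q-1}∘⋯∘M_p): M ≅ I[1,2], I[1,3].
μ_θ-semistable layers: μ^(1)=4; μ^(2)=-1

((0, 1, 0); (2, 1, 1))


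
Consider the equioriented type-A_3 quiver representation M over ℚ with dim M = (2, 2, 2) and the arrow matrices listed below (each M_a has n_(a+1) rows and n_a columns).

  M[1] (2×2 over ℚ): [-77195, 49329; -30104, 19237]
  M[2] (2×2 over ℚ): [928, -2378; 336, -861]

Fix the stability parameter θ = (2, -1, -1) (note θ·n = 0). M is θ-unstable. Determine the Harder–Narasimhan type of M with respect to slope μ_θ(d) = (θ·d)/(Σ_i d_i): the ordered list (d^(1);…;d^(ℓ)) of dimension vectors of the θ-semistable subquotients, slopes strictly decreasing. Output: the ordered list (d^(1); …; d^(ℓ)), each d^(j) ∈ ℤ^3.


Interval decomposition of M: I[1,2], I[1,3], I[3,3].
HN type (ℓ=3): μ^(1)=1/2; μ^(2)=0; μ^(3)=-1

((1, 1, 0); (1, 1, 1); (0, 0, 1))


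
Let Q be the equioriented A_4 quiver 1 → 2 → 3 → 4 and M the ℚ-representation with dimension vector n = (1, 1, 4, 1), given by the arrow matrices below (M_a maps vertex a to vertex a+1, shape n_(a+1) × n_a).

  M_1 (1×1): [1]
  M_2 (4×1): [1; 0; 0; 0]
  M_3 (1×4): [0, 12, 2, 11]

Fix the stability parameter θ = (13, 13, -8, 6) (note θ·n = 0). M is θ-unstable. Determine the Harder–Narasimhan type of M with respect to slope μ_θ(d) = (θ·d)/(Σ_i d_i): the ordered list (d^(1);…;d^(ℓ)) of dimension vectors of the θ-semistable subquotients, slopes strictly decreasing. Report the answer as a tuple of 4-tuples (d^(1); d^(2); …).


Barcode: M ≅ I[1,3], I[3,3]^2, I[3,4]. HN layers by μ_θ (2 steps, strictly decreasing):
  μ^(1)=6; μ^(2)=-8

((1, 1, 1, 1); (0, 0, 3, 0))


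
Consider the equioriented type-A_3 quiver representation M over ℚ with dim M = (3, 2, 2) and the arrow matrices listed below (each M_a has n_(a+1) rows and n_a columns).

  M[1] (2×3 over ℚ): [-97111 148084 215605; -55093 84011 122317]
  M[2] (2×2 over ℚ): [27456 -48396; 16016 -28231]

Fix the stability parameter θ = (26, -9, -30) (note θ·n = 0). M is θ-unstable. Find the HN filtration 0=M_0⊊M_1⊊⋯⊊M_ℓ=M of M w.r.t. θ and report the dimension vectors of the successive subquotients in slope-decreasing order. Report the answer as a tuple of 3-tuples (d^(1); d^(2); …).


Via rank(M_{q-1}∘⋯∘M_p): M ≅ I[1,1], I[1,2], I[1,3], I[3,3].
μ_θ-semistable layers: μ^(1)=26; μ^(2)=17/2; μ^(3)=-13/3; μ^(4)=-30

((1, 0, 0); (1, 1, 0); (1, 1, 1); (0, 0, 1))


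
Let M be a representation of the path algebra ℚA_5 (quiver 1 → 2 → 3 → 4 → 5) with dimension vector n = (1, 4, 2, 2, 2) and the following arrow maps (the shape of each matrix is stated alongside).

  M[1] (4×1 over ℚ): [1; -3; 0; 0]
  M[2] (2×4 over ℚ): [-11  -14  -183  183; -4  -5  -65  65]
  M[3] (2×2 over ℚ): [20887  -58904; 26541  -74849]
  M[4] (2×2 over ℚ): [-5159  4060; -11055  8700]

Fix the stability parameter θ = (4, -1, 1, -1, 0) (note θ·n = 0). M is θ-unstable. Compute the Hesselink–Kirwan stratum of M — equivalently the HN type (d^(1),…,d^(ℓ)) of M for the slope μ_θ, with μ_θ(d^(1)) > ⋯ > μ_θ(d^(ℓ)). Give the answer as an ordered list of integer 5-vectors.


Interval decomposition of M: I[1,5], I[2,2]^2, I[2,4], I[5,5].
HN type (ℓ=3): μ^(1)=3/5; μ^(2)=0; μ^(3)=-1

((1, 1, 1, 1, 1); (0, 0, 1, 1, 1); (0, 3, 0, 0, 0))


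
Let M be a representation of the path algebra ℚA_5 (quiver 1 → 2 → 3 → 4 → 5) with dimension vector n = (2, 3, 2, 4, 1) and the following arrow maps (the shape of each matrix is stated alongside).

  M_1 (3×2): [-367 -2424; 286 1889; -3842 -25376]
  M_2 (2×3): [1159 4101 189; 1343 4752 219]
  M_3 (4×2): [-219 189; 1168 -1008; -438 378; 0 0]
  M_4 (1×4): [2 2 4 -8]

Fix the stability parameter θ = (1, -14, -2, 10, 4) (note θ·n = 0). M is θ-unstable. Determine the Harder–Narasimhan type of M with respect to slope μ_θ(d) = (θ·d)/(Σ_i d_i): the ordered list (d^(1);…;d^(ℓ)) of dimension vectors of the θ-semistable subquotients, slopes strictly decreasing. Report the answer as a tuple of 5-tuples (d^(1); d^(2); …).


Interval decomposition of M: I[1,3], I[1,5], I[2,2], I[4,4]^3.
HN type (ℓ=5): μ^(1)=10; μ^(2)=7; μ^(3)=-2; μ^(4)=-13/2; μ^(5)=-14

((0, 0, 0, 3, 0); (0, 0, 0, 1, 1); (0, 0, 2, 0, 0); (2, 2, 0, 0, 0); (0, 1, 0, 0, 0))


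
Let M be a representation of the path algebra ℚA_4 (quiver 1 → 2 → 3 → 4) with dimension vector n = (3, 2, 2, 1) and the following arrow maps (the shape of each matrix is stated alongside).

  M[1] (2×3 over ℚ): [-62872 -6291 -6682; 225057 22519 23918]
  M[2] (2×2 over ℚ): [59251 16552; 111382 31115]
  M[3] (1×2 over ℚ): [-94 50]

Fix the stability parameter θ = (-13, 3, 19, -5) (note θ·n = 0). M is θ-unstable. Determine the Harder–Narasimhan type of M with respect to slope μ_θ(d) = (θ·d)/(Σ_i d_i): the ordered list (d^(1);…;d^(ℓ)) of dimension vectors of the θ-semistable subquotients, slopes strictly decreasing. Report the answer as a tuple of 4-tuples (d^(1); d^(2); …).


Interval decomposition of M: I[1,1], I[1,3], I[1,4].
HN type (ℓ=4): μ^(1)=19; μ^(2)=7; μ^(3)=3; μ^(4)=-13

((0, 0, 1, 0); (0, 0, 1, 1); (0, 2, 0, 0); (3, 0, 0, 0))


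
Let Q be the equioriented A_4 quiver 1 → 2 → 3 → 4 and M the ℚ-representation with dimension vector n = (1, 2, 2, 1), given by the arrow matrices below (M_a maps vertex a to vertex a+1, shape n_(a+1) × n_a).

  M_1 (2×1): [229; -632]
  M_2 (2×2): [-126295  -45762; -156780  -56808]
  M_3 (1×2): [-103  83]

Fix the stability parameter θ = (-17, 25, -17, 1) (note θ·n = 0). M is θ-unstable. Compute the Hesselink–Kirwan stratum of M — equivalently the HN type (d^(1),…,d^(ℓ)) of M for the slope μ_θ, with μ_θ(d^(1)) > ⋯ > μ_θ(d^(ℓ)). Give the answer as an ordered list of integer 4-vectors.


Barcode: M ≅ I[1,4], I[2,2], I[3,3]. HN layers by μ_θ (3 steps, strictly decreasing):
  μ^(1)=25; μ^(2)=3; μ^(3)=-17

((0, 1, 0, 0); (0, 1, 1, 1); (1, 0, 1, 0))


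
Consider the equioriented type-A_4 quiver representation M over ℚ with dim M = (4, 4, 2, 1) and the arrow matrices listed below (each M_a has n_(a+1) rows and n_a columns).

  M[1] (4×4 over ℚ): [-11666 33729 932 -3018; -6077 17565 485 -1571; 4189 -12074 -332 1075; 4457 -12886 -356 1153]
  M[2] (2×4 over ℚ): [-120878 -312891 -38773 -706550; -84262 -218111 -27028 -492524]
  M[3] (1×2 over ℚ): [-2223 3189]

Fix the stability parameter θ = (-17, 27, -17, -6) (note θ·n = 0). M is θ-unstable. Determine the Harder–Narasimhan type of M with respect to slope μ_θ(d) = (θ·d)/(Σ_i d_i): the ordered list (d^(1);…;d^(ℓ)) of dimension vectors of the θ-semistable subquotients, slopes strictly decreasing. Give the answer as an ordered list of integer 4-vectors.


Via rank(M_{q-1}∘⋯∘M_p): M ≅ I[1,2]^2, I[1,3], I[1,4].
μ_θ-semistable layers: μ^(1)=27; μ^(2)=5; μ^(3)=4/3; μ^(4)=-17

((0, 2, 0, 0); (0, 1, 1, 0); (0, 1, 1, 1); (4, 0, 0, 0))


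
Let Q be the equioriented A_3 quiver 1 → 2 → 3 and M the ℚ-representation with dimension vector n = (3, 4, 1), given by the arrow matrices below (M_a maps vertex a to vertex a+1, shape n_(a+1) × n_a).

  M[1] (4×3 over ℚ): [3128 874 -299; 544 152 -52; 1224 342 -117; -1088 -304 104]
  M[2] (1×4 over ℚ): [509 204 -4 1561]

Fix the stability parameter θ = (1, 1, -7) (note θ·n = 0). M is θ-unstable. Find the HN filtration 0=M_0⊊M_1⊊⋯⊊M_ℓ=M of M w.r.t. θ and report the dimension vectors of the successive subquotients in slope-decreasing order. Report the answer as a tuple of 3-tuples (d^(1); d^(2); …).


Barcode: M ≅ I[1,1]^2, I[1,3], I[2,2]^3. HN layers by μ_θ (2 steps, strictly decreasing):
  μ^(1)=1; μ^(2)=-5/3

((2, 3, 0); (1, 1, 1))


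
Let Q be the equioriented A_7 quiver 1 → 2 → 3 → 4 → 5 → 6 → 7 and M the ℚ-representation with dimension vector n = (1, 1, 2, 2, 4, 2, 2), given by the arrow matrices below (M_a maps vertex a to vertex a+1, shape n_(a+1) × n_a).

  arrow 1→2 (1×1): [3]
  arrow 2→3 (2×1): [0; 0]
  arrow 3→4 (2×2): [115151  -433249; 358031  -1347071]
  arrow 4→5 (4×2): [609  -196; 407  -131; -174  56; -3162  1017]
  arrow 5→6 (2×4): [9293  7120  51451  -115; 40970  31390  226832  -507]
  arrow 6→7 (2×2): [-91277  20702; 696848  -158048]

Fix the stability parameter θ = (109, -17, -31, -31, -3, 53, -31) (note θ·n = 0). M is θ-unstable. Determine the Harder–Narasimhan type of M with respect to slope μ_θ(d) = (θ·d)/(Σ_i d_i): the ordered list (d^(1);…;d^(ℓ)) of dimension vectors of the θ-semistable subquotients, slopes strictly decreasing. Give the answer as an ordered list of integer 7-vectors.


Barcode: M ≅ I[1,2], I[3,6], I[3,7], I[5,5]^2, I[7,7]. HN layers by μ_θ (5 steps, strictly decreasing):
  μ^(1)=53; μ^(2)=46; μ^(3)=11; μ^(4)=-3; μ^(5)=-31

((0, 0, 0, 0, 0, 1, 0); (1, 1, 0, 0, 0, 0, 0); (0, 0, 0, 0, 0, 1, 1); (0, 0, 0, 0, 4, 0, 0); (0, 0, 2, 2, 0, 0, 1))


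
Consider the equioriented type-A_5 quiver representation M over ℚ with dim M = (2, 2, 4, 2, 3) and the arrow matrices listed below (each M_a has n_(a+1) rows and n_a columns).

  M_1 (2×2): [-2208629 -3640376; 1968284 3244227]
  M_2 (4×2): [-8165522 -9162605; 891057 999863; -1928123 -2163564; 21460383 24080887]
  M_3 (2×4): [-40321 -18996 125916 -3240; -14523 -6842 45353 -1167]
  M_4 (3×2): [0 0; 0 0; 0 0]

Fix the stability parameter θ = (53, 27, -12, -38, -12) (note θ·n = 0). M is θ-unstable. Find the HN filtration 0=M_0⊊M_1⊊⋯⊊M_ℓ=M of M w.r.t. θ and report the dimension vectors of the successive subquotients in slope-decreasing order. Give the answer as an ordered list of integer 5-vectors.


Barcode: M ≅ I[1,3], I[1,4], I[3,3], I[3,4], I[5,5]^3. HN layers by μ_θ (4 steps, strictly decreasing):
  μ^(1)=68/3; μ^(2)=15/2; μ^(3)=-12; μ^(4)=-25

((1, 1, 1, 0, 0); (1, 1, 1, 1, 0); (0, 0, 1, 0, 3); (0, 0, 1, 1, 0))


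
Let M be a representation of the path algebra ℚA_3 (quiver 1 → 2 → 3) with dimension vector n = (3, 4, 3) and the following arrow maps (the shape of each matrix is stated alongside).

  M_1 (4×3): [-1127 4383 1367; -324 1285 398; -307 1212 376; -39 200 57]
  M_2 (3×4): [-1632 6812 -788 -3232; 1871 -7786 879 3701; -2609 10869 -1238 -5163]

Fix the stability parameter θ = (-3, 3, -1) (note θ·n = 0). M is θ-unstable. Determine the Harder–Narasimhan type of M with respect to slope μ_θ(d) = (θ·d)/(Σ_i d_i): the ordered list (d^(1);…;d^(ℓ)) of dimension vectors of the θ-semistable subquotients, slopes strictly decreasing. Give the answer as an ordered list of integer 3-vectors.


Interval decomposition of M: I[1,2]^2, I[1,3], I[2,3], I[3,3].
HN type (ℓ=4): μ^(1)=3; μ^(2)=1; μ^(3)=-1; μ^(4)=-3

((0, 2, 0); (0, 2, 2); (0, 0, 1); (3, 0, 0))


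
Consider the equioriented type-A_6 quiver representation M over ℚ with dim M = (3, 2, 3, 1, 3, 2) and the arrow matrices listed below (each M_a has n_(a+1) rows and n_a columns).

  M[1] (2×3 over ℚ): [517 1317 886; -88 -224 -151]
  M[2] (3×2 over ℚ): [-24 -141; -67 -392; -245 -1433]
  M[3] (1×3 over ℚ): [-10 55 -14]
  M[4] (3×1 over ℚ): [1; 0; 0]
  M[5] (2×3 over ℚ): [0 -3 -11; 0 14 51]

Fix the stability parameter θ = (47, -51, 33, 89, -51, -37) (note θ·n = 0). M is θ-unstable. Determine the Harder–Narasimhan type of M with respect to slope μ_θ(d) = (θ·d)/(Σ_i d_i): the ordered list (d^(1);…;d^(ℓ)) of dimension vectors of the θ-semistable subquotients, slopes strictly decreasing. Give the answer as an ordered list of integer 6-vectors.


Barcode: M ≅ I[1,1], I[1,3], I[1,5], I[3,3], I[5,6]^2. HN layers by μ_θ (6 steps, strictly decreasing):
  μ^(1)=47; μ^(2)=33; μ^(3)=71/3; μ^(4)=-2; μ^(5)=-37; μ^(6)=-51

((1, 0, 0, 0, 0, 0); (0, 0, 2, 0, 0, 0); (0, 0, 1, 1, 1, 0); (2, 2, 0, 0, 0, 0); (0, 0, 0, 0, 0, 2); (0, 0, 0, 0, 2, 0))


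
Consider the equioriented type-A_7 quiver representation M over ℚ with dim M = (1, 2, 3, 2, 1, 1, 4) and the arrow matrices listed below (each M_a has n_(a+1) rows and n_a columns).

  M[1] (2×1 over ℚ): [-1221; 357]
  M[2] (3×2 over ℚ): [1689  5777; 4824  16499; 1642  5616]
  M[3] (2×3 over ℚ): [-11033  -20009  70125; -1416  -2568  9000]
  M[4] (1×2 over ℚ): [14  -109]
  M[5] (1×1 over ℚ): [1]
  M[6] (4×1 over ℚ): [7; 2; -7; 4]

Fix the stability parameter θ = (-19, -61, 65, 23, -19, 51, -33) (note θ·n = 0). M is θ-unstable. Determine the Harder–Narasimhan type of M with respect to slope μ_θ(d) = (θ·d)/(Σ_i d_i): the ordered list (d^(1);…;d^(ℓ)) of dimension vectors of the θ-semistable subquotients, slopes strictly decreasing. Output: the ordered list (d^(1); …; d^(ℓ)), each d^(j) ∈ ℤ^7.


Via rank(M_{q-1}∘⋯∘M_p): M ≅ I[1,7], I[2,3], I[3,3], I[4,4], I[7,7]^3.
μ_θ-semistable layers: μ^(1)=65; μ^(2)=23; μ^(3)=87/5; μ^(4)=-33; μ^(5)=-40; μ^(6)=-61

((0, 0, 2, 0, 0, 0, 0); (0, 0, 0, 1, 0, 0, 0); (0, 0, 1, 1, 1, 1, 1); (0, 0, 0, 0, 0, 0, 3); (1, 1, 0, 0, 0, 0, 0); (0, 1, 0, 0, 0, 0, 0))


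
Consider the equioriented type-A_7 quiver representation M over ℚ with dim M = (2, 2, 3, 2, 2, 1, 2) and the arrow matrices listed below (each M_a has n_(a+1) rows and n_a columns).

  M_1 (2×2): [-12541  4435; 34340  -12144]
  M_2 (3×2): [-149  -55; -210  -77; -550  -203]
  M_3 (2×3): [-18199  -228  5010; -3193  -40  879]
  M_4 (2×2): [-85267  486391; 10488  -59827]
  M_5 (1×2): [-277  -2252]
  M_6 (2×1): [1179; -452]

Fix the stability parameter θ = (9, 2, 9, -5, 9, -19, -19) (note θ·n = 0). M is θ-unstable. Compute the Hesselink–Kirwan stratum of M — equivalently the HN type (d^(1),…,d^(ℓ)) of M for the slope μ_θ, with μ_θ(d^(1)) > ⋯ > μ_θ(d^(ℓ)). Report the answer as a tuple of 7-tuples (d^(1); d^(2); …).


Barcode: M ≅ I[1,5], I[1,7], I[3,3], I[7,7]. HN layers by μ_θ (4 steps, strictly decreasing):
  μ^(1)=9; μ^(2)=15/4; μ^(3)=-2; μ^(4)=-19

((0, 0, 1, 0, 1, 0, 0); (1, 1, 1, 1, 0, 0, 0); (1, 1, 1, 1, 1, 1, 1); (0, 0, 0, 0, 0, 0, 1))


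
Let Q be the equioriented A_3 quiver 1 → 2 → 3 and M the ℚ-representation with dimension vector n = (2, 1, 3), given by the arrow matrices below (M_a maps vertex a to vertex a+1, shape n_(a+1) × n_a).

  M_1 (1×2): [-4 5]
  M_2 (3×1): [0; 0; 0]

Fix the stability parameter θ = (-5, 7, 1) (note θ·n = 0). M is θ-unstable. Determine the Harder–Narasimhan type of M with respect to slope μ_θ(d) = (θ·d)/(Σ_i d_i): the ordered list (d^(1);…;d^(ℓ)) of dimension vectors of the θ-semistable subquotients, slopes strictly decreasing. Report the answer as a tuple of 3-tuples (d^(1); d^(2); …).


Barcode: M ≅ I[1,1], I[1,2], I[3,3]^3. HN layers by μ_θ (3 steps, strictly decreasing):
  μ^(1)=7; μ^(2)=1; μ^(3)=-5

((0, 1, 0); (0, 0, 3); (2, 0, 0))


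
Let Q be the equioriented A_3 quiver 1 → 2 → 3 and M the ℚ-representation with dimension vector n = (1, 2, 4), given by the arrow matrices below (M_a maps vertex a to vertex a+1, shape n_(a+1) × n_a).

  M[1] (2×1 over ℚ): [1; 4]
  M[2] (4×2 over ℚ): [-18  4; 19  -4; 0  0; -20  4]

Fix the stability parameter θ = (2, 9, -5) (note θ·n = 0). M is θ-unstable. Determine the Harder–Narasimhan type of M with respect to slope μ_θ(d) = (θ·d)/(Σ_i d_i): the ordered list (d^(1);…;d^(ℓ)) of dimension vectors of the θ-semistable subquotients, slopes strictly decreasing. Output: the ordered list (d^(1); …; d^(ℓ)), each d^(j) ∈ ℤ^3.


Interval decomposition of M: I[1,3], I[2,3], I[3,3]^2.
HN type (ℓ=2): μ^(1)=2; μ^(2)=-5

((1, 2, 2); (0, 0, 2))


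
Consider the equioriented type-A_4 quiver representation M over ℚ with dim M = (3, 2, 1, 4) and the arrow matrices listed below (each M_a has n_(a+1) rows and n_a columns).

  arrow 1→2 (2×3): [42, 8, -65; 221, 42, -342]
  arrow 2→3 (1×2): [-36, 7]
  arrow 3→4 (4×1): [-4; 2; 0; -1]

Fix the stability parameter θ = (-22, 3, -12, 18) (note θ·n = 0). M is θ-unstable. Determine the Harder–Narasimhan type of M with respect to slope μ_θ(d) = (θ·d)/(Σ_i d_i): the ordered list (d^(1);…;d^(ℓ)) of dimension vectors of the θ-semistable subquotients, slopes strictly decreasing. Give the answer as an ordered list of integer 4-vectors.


Interval decomposition of M: I[1,1], I[1,2], I[1,4], I[4,4]^3.
HN type (ℓ=4): μ^(1)=18; μ^(2)=3; μ^(3)=-9/2; μ^(4)=-22

((0, 0, 0, 4); (0, 1, 0, 0); (0, 1, 1, 0); (3, 0, 0, 0))


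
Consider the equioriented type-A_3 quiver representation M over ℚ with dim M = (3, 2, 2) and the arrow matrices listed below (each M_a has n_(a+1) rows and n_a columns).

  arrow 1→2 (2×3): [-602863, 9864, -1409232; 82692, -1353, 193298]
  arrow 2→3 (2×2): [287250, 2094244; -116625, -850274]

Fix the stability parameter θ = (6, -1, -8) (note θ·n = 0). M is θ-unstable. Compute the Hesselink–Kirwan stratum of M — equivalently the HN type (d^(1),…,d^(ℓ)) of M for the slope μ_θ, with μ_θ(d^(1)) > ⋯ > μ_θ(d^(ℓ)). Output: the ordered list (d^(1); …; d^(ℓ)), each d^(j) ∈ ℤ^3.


Barcode: M ≅ I[1,1], I[1,2], I[1,3], I[3,3]. HN layers by μ_θ (4 steps, strictly decreasing):
  μ^(1)=6; μ^(2)=5/2; μ^(3)=-1; μ^(4)=-8

((1, 0, 0); (1, 1, 0); (1, 1, 1); (0, 0, 1))


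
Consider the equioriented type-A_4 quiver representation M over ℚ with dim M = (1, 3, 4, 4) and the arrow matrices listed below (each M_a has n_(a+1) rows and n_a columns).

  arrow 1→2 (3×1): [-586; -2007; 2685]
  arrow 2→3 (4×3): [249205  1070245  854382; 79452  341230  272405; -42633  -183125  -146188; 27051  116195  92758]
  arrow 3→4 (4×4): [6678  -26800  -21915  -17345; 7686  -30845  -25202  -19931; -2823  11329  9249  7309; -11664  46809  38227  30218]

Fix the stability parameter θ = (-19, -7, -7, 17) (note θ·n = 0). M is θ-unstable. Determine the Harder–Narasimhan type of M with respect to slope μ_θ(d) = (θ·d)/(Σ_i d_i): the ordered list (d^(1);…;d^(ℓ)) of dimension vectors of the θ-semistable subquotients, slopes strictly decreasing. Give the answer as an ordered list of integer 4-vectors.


Via rank(M_{q-1}∘⋯∘M_p): M ≅ I[1,3], I[2,2], I[2,4], I[3,4]^2, I[4,4].
μ_θ-semistable layers: μ^(1)=17; μ^(2)=-7; μ^(3)=-19

((0, 0, 0, 4); (0, 3, 4, 0); (1, 0, 0, 0))


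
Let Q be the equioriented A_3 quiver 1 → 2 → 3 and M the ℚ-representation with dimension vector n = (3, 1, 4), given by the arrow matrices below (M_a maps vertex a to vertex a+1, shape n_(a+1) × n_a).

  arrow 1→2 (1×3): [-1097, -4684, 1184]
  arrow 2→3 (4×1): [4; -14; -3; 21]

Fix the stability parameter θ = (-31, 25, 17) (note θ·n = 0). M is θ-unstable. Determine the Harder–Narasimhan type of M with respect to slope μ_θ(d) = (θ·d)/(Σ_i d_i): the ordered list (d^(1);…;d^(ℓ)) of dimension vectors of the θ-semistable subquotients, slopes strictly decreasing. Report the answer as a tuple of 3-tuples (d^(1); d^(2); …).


Via rank(M_{q-1}∘⋯∘M_p): M ≅ I[1,1]^2, I[1,3], I[3,3]^3.
μ_θ-semistable layers: μ^(1)=21; μ^(2)=17; μ^(3)=-31

((0, 1, 1); (0, 0, 3); (3, 0, 0))


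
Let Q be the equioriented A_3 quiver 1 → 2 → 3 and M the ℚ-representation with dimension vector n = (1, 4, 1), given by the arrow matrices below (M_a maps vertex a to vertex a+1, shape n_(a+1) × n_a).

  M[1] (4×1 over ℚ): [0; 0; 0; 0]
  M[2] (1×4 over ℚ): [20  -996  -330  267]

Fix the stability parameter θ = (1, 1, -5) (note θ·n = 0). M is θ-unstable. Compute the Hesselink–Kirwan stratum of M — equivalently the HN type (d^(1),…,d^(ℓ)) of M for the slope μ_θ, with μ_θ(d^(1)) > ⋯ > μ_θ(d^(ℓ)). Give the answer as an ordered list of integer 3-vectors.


Barcode: M ≅ I[1,1], I[2,2]^3, I[2,3]. HN layers by μ_θ (2 steps, strictly decreasing):
  μ^(1)=1; μ^(2)=-2

((1, 3, 0); (0, 1, 1))


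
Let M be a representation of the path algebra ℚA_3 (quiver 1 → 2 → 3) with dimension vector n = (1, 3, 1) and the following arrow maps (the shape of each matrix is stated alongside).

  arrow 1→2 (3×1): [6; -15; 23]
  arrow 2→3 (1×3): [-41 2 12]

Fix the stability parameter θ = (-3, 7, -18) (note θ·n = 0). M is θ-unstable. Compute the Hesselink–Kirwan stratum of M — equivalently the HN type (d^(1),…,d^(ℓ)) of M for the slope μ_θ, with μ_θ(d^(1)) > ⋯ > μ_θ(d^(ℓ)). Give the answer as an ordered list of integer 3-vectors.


Interval decomposition of M: I[1,2], I[2,2], I[2,3].
HN type (ℓ=3): μ^(1)=7; μ^(2)=-3; μ^(3)=-11/2

((0, 2, 0); (1, 0, 0); (0, 1, 1))


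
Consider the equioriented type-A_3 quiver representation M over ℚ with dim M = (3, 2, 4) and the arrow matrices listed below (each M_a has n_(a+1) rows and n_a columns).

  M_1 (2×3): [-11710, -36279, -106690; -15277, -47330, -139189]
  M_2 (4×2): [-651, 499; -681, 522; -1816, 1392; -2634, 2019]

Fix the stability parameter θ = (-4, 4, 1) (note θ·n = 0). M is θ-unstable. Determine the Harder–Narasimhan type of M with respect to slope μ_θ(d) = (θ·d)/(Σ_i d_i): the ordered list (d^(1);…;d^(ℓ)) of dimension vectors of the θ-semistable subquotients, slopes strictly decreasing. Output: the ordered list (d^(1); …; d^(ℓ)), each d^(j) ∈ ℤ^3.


Via rank(M_{q-1}∘⋯∘M_p): M ≅ I[1,1], I[1,3]^2, I[3,3]^2.
μ_θ-semistable layers: μ^(1)=5/2; μ^(2)=1; μ^(3)=-4

((0, 2, 2); (0, 0, 2); (3, 0, 0))


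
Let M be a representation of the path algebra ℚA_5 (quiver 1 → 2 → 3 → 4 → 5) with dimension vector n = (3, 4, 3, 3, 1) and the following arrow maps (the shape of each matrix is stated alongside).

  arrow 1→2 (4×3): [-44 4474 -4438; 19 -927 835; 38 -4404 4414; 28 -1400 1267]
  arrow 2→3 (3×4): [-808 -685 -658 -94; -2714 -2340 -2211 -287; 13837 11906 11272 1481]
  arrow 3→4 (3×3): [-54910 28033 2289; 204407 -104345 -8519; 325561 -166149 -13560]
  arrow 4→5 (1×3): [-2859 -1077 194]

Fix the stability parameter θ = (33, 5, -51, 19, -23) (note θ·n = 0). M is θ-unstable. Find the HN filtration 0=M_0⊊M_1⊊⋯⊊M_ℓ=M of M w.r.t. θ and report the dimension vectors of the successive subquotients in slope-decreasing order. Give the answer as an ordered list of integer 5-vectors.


Barcode: M ≅ I[1,4]^2, I[1,5], I[2,2]. HN layers by μ_θ (4 steps, strictly decreasing):
  μ^(1)=19; μ^(2)=5; μ^(3)=-2; μ^(4)=-13/3

((0, 0, 0, 2, 0); (0, 1, 0, 0, 0); (0, 0, 0, 1, 1); (3, 3, 3, 0, 0))


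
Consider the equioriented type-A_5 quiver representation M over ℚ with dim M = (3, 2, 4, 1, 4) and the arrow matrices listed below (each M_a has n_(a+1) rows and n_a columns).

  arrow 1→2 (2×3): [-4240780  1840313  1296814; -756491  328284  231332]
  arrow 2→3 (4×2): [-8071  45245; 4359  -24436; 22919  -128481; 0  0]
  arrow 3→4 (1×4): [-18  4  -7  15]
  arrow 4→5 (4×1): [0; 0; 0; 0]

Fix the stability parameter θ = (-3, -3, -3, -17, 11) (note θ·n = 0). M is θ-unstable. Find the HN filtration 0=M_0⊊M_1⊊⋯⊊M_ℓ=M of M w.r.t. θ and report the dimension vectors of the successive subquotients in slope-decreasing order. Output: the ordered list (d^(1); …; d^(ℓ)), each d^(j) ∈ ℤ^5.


Barcode: M ≅ I[1,1], I[1,3], I[1,4], I[3,3]^2, I[5,5]^4. HN layers by μ_θ (3 steps, strictly decreasing):
  μ^(1)=11; μ^(2)=-3; μ^(3)=-13/2

((0, 0, 0, 0, 4); (2, 1, 3, 0, 0); (1, 1, 1, 1, 0))


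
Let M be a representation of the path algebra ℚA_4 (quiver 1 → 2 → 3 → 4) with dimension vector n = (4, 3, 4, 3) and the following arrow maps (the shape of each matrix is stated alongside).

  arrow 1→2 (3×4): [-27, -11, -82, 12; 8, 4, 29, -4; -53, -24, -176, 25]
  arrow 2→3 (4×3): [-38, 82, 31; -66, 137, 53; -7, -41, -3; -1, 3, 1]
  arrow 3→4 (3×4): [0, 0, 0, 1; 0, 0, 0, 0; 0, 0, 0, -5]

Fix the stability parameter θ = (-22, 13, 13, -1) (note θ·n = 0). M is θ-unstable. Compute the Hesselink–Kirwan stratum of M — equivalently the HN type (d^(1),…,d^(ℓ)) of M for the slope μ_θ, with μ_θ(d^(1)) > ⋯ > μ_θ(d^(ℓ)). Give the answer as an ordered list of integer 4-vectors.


Interval decomposition of M: I[1,1], I[1,3]^2, I[1,4], I[3,3], I[4,4]^2.
HN type (ℓ=4): μ^(1)=13; μ^(2)=25/3; μ^(3)=-1; μ^(4)=-22

((0, 2, 3, 0); (0, 1, 1, 1); (0, 0, 0, 2); (4, 0, 0, 0))


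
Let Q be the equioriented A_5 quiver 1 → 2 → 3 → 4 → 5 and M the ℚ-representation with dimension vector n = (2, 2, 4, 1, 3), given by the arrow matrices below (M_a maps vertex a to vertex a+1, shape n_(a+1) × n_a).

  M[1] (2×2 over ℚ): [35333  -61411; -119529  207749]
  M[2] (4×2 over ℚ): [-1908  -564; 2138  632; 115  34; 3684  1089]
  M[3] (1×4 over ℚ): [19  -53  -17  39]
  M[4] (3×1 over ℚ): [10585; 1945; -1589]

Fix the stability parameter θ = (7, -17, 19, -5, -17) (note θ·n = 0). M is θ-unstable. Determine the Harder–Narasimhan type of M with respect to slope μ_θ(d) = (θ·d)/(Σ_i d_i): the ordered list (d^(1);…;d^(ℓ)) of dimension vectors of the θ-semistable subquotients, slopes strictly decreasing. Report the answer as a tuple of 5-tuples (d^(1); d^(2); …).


Interval decomposition of M: I[1,3], I[1,5], I[3,3]^2, I[5,5]^2.
HN type (ℓ=4): μ^(1)=19; μ^(2)=-1; μ^(3)=-5; μ^(4)=-17

((0, 0, 3, 0, 0); (0, 0, 1, 1, 1); (2, 2, 0, 0, 0); (0, 0, 0, 0, 2))


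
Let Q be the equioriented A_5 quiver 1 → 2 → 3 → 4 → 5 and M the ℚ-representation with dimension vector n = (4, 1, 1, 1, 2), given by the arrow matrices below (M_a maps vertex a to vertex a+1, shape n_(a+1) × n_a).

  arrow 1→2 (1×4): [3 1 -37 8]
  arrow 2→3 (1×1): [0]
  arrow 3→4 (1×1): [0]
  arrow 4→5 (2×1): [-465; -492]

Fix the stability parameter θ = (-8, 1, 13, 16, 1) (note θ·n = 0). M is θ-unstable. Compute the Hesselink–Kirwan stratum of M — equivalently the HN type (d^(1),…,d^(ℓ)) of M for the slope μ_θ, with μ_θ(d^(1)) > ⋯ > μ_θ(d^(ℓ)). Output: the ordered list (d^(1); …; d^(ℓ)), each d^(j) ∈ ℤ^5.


Barcode: M ≅ I[1,1]^3, I[1,2], I[3,3], I[4,5], I[5,5]. HN layers by μ_θ (4 steps, strictly decreasing):
  μ^(1)=13; μ^(2)=17/2; μ^(3)=1; μ^(4)=-8

((0, 0, 1, 0, 0); (0, 0, 0, 1, 1); (0, 1, 0, 0, 1); (4, 0, 0, 0, 0))


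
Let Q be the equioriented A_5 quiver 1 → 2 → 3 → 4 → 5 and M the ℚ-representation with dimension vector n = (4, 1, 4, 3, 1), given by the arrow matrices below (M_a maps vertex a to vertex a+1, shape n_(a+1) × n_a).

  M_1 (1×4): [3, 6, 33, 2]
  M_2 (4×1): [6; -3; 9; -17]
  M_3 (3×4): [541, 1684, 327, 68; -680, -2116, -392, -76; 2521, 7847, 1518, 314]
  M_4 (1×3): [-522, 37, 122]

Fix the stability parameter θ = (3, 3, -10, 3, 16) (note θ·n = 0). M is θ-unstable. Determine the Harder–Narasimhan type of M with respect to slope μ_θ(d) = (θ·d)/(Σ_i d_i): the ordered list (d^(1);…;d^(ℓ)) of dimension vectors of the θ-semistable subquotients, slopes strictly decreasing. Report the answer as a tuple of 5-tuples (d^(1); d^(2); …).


Barcode: M ≅ I[1,1]^3, I[1,4], I[3,3], I[3,4], I[3,5]. HN layers by μ_θ (4 steps, strictly decreasing):
  μ^(1)=16; μ^(2)=3; μ^(3)=-4/3; μ^(4)=-10

((0, 0, 0, 0, 1); (3, 0, 0, 3, 0); (1, 1, 1, 0, 0); (0, 0, 3, 0, 0))


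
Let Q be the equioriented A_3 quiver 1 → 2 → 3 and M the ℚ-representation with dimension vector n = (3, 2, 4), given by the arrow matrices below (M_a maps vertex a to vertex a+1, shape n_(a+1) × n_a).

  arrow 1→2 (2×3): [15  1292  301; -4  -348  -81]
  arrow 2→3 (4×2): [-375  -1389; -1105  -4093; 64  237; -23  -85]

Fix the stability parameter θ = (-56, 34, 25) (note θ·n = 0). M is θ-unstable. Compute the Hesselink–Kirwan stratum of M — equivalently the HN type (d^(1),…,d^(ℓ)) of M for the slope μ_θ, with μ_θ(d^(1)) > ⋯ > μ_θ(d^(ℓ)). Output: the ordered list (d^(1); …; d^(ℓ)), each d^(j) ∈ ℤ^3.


Via rank(M_{q-1}∘⋯∘M_p): M ≅ I[1,1], I[1,3]^2, I[3,3]^2.
μ_θ-semistable layers: μ^(1)=59/2; μ^(2)=25; μ^(3)=-56

((0, 2, 2); (0, 0, 2); (3, 0, 0))


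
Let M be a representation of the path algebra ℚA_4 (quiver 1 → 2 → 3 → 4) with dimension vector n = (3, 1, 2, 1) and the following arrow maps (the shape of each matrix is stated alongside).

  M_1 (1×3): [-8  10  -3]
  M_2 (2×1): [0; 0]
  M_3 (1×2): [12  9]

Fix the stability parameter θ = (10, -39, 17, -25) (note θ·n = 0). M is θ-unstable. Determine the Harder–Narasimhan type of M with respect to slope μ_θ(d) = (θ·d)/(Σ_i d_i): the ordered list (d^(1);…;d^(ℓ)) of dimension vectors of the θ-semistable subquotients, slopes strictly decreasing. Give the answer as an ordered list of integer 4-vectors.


Barcode: M ≅ I[1,1]^2, I[1,2], I[3,3], I[3,4]. HN layers by μ_θ (4 steps, strictly decreasing):
  μ^(1)=17; μ^(2)=10; μ^(3)=-4; μ^(4)=-29/2

((0, 0, 1, 0); (2, 0, 0, 0); (0, 0, 1, 1); (1, 1, 0, 0))


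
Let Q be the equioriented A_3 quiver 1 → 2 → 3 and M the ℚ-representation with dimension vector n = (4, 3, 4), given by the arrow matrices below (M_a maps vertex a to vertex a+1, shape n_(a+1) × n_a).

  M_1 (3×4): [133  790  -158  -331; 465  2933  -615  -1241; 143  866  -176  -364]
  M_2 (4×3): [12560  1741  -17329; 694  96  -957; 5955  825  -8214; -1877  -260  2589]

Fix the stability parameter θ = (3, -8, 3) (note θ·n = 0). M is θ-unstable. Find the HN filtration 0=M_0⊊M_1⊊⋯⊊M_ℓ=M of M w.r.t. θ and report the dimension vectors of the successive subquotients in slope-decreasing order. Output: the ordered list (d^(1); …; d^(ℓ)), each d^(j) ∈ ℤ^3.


Via rank(M_{q-1}∘⋯∘M_p): M ≅ I[1,1], I[1,3]^3, I[3,3].
μ_θ-semistable layers: μ^(1)=3; μ^(2)=-5/2

((1, 0, 4); (3, 3, 0))


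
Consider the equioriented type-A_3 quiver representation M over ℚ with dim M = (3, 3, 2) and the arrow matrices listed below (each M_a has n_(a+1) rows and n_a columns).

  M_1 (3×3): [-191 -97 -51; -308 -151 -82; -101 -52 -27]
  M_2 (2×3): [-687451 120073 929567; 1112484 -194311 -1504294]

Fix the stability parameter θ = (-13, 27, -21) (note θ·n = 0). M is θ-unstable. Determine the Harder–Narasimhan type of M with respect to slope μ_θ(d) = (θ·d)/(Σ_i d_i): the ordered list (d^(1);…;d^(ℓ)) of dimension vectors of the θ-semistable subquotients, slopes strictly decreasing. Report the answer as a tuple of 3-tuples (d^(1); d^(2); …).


Interval decomposition of M: I[1,1], I[1,3]^2, I[2,2].
HN type (ℓ=3): μ^(1)=27; μ^(2)=3; μ^(3)=-13

((0, 1, 0); (0, 2, 2); (3, 0, 0))


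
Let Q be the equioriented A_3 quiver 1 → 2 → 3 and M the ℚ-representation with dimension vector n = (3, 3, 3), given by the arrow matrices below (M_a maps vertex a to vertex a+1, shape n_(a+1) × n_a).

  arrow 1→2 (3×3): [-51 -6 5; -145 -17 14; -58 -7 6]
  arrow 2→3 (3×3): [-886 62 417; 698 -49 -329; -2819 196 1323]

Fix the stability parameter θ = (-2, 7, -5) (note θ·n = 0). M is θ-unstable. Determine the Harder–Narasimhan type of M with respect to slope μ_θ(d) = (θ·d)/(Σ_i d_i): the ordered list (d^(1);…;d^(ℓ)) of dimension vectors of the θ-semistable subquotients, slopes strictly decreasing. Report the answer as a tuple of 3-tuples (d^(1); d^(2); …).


Barcode: M ≅ I[1,3]^3. HN layers by μ_θ (2 steps, strictly decreasing):
  μ^(1)=1; μ^(2)=-2

((0, 3, 3); (3, 0, 0))


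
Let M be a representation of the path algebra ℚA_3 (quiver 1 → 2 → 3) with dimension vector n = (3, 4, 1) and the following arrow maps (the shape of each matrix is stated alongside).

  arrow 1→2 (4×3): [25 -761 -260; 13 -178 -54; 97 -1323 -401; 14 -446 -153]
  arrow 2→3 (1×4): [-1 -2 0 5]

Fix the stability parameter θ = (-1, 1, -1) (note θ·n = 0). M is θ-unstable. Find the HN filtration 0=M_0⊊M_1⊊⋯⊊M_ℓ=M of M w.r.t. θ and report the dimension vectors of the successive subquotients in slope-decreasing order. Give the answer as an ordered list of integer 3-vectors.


Barcode: M ≅ I[1,2]^2, I[1,3], I[2,2]. HN layers by μ_θ (3 steps, strictly decreasing):
  μ^(1)=1; μ^(2)=0; μ^(3)=-1

((0, 3, 0); (0, 1, 1); (3, 0, 0))


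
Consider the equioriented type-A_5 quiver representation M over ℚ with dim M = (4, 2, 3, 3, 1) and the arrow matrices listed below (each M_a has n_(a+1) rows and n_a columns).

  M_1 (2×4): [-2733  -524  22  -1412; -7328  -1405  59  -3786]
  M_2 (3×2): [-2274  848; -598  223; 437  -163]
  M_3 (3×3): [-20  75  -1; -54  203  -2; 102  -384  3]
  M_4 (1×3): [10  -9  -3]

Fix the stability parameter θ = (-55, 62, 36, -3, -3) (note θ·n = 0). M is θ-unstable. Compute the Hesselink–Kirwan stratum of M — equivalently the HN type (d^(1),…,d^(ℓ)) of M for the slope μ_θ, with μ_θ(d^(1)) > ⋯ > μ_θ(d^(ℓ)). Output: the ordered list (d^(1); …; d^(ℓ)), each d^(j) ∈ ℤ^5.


Interval decomposition of M: I[1,1]^2, I[1,4], I[1,5], I[3,3], I[4,4].
HN type (ℓ=5): μ^(1)=36; μ^(2)=95/3; μ^(3)=23; μ^(4)=-3; μ^(5)=-55

((0, 0, 1, 0, 0); (0, 1, 1, 1, 0); (0, 1, 1, 1, 1); (0, 0, 0, 1, 0); (4, 0, 0, 0, 0))


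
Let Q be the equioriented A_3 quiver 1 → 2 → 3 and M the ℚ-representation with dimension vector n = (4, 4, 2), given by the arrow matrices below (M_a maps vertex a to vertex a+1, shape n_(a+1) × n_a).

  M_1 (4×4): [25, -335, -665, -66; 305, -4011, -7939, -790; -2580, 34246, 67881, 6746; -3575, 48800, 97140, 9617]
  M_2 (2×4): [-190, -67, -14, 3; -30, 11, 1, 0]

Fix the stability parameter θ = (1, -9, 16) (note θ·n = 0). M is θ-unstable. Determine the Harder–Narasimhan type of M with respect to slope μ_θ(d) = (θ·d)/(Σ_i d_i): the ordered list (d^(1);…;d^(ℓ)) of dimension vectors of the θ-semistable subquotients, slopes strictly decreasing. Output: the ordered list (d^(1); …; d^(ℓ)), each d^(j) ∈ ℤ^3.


Interval decomposition of M: I[1,1], I[1,2], I[1,3]^2, I[2,2].
HN type (ℓ=4): μ^(1)=16; μ^(2)=1; μ^(3)=-4; μ^(4)=-9

((0, 0, 2); (1, 0, 0); (3, 3, 0); (0, 1, 0))


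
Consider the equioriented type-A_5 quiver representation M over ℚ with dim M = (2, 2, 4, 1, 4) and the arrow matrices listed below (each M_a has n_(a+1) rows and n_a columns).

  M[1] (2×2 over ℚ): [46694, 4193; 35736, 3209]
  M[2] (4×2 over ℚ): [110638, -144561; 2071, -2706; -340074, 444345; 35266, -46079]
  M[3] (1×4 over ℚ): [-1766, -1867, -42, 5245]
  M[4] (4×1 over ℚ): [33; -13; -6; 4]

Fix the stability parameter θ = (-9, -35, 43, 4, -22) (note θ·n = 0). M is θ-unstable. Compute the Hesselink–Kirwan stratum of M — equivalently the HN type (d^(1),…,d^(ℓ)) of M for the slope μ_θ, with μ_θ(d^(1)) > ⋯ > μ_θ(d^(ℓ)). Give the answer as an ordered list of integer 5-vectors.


Interval decomposition of M: I[1,3], I[1,5], I[3,3]^2, I[5,5]^3.
HN type (ℓ=3): μ^(1)=43; μ^(2)=25/3; μ^(3)=-22

((0, 0, 3, 0, 0); (0, 0, 1, 1, 1); (2, 2, 0, 0, 3))


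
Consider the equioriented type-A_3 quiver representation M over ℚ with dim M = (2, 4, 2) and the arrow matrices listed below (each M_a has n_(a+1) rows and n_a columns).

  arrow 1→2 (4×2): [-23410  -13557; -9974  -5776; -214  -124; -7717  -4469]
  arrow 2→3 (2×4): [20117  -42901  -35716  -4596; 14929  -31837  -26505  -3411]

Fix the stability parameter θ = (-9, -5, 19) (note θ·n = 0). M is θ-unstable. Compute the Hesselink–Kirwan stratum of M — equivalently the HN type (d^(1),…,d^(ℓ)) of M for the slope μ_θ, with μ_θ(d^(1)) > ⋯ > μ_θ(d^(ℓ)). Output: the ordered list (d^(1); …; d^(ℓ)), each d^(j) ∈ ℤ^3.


Interval decomposition of M: I[1,3]^2, I[2,2]^2.
HN type (ℓ=3): μ^(1)=19; μ^(2)=-5; μ^(3)=-9

((0, 0, 2); (0, 4, 0); (2, 0, 0))


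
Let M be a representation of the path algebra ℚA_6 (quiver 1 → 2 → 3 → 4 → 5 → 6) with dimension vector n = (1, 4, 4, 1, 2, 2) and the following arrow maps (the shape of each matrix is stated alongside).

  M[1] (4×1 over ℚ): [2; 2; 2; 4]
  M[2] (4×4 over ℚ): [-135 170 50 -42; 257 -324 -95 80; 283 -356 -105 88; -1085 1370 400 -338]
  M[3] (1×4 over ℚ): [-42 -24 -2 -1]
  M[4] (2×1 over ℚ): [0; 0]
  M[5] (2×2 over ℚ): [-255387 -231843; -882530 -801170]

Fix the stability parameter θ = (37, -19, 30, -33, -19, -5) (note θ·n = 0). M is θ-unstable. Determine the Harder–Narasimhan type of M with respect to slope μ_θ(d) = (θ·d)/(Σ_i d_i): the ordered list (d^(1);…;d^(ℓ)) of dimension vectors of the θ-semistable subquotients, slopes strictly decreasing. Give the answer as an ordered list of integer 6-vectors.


Interval decomposition of M: I[1,4], I[2,2]^2, I[2,3], I[3,3]^2, I[5,5], I[5,6], I[6,6].
HN type (ℓ=4): μ^(1)=30; μ^(2)=15/4; μ^(3)=-5; μ^(4)=-19

((0, 0, 3, 0, 0, 0); (1, 1, 1, 1, 0, 0); (0, 0, 0, 0, 0, 2); (0, 3, 0, 0, 2, 0))
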